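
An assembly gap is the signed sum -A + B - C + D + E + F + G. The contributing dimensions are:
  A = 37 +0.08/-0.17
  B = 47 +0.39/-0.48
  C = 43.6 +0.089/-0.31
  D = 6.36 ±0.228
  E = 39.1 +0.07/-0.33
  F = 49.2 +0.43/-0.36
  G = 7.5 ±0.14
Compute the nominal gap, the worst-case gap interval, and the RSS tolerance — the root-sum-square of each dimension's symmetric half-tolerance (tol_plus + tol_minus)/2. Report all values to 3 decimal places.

Stack each dimension's contribution:
  -A: nom -37.000 → Σnom=-37.000; wc +0.170/-0.080 → slack +0.170/-0.080; half-tol=0.125, Σhalf²=0.015625
  +B: nom +47.000 → Σnom=10.000; wc +0.390/-0.480 → slack +0.560/-0.560; half-tol=0.435, Σhalf²=0.204850
  -C: nom -43.600 → Σnom=-33.600; wc +0.310/-0.089 → slack +0.870/-0.649; half-tol=0.200, Σhalf²=0.244650
  +D: nom +6.360 → Σnom=-27.240; wc +0.228/-0.228 → slack +1.098/-0.877; half-tol=0.228, Σhalf²=0.296634
  +E: nom +39.100 → Σnom=11.860; wc +0.070/-0.330 → slack +1.168/-1.207; half-tol=0.200, Σhalf²=0.336634
  +F: nom +49.200 → Σnom=61.060; wc +0.430/-0.360 → slack +1.598/-1.567; half-tol=0.395, Σhalf²=0.492659
  +G: nom +7.500 → Σnom=68.560; wc +0.140/-0.140 → slack +1.738/-1.707; half-tol=0.140, Σhalf²=0.512259
Nominal = 68.560. Worst-case = [68.560 - 1.707, 68.560 + 1.738] = [66.853, 70.298]. RSS = √0.512259 = 0.716.

nominal=68.560 wc=[66.853,70.298] rss=0.716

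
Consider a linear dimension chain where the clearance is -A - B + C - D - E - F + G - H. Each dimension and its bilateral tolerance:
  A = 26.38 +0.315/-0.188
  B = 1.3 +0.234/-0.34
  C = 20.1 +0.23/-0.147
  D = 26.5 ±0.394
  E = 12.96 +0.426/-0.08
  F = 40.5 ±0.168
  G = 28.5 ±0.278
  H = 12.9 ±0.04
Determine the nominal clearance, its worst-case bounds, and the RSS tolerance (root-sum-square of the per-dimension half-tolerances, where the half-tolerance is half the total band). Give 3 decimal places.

nominal=-71.940 wc=[-73.942,-70.222] rss=0.712

Stack each dimension's contribution:
  -A: nom -26.380 → Σnom=-26.380; wc +0.188/-0.315 → slack +0.188/-0.315; half-tol=0.252, Σhalf²=0.063252
  -B: nom -1.300 → Σnom=-27.680; wc +0.340/-0.234 → slack +0.528/-0.549; half-tol=0.287, Σhalf²=0.145621
  +C: nom +20.100 → Σnom=-7.580; wc +0.230/-0.147 → slack +0.758/-0.696; half-tol=0.189, Σhalf²=0.181154
  -D: nom -26.500 → Σnom=-34.080; wc +0.394/-0.394 → slack +1.152/-1.090; half-tol=0.394, Σhalf²=0.336390
  -E: nom -12.960 → Σnom=-47.040; wc +0.080/-0.426 → slack +1.232/-1.516; half-tol=0.253, Σhalf²=0.400398
  -F: nom -40.500 → Σnom=-87.540; wc +0.168/-0.168 → slack +1.400/-1.684; half-tol=0.168, Σhalf²=0.428623
  +G: nom +28.500 → Σnom=-59.040; wc +0.278/-0.278 → slack +1.678/-1.962; half-tol=0.278, Σhalf²=0.505907
  -H: nom -12.900 → Σnom=-71.940; wc +0.040/-0.040 → slack +1.718/-2.002; half-tol=0.040, Σhalf²=0.507507
Nominal = -71.940. Worst-case = [-71.940 - 2.002, -71.940 + 1.718] = [-73.942, -70.222]. RSS = √0.507507 = 0.712.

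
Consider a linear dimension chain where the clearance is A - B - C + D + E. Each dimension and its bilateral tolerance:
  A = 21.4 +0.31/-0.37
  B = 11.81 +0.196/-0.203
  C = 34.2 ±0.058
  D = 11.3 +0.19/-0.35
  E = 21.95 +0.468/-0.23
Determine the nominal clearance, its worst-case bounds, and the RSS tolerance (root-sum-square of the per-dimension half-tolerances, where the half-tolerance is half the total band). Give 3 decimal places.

Stack each dimension's contribution:
  +A: nom +21.400 → Σnom=21.400; wc +0.310/-0.370 → slack +0.310/-0.370; half-tol=0.340, Σhalf²=0.115600
  -B: nom -11.810 → Σnom=9.590; wc +0.203/-0.196 → slack +0.513/-0.566; half-tol=0.200, Σhalf²=0.155400
  -C: nom -34.200 → Σnom=-24.610; wc +0.058/-0.058 → slack +0.571/-0.624; half-tol=0.058, Σhalf²=0.158764
  +D: nom +11.300 → Σnom=-13.310; wc +0.190/-0.350 → slack +0.761/-0.974; half-tol=0.270, Σhalf²=0.231664
  +E: nom +21.950 → Σnom=8.640; wc +0.468/-0.230 → slack +1.229/-1.204; half-tol=0.349, Σhalf²=0.353465
Nominal = 8.640. Worst-case = [8.640 - 1.204, 8.640 + 1.229] = [7.436, 9.869]. RSS = √0.353465 = 0.595.

nominal=8.640 wc=[7.436,9.869] rss=0.595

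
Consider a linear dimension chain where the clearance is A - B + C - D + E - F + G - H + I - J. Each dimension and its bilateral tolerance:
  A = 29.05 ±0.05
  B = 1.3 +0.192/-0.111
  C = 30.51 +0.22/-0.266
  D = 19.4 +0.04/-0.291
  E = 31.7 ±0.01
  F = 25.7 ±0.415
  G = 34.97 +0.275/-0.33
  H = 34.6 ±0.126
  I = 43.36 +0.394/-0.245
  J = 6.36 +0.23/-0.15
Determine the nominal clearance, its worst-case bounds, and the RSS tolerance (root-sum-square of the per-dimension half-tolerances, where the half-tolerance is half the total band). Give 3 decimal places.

Stack each dimension's contribution:
  +A: nom +29.050 → Σnom=29.050; wc +0.050/-0.050 → slack +0.050/-0.050; half-tol=0.050, Σhalf²=0.002500
  -B: nom -1.300 → Σnom=27.750; wc +0.111/-0.192 → slack +0.161/-0.242; half-tol=0.151, Σhalf²=0.025452
  +C: nom +30.510 → Σnom=58.260; wc +0.220/-0.266 → slack +0.381/-0.508; half-tol=0.243, Σhalf²=0.084501
  -D: nom -19.400 → Σnom=38.860; wc +0.291/-0.040 → slack +0.672/-0.548; half-tol=0.165, Σhalf²=0.111891
  +E: nom +31.700 → Σnom=70.560; wc +0.010/-0.010 → slack +0.682/-0.558; half-tol=0.010, Σhalf²=0.111991
  -F: nom -25.700 → Σnom=44.860; wc +0.415/-0.415 → slack +1.097/-0.973; half-tol=0.415, Σhalf²=0.284216
  +G: nom +34.970 → Σnom=79.830; wc +0.275/-0.330 → slack +1.372/-1.303; half-tol=0.302, Σhalf²=0.375723
  -H: nom -34.600 → Σnom=45.230; wc +0.126/-0.126 → slack +1.498/-1.429; half-tol=0.126, Σhalf²=0.391599
  +I: nom +43.360 → Σnom=88.590; wc +0.394/-0.245 → slack +1.892/-1.674; half-tol=0.320, Σhalf²=0.493679
  -J: nom -6.360 → Σnom=82.230; wc +0.150/-0.230 → slack +2.042/-1.904; half-tol=0.190, Σhalf²=0.529779
Nominal = 82.230. Worst-case = [82.230 - 1.904, 82.230 + 2.042] = [80.326, 84.272]. RSS = √0.529779 = 0.728.

nominal=82.230 wc=[80.326,84.272] rss=0.728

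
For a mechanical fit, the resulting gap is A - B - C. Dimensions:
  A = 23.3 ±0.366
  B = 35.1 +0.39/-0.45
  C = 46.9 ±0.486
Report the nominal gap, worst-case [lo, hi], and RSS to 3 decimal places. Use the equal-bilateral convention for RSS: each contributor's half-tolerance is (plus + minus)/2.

Stack each dimension's contribution:
  +A: nom +23.300 → Σnom=23.300; wc +0.366/-0.366 → slack +0.366/-0.366; half-tol=0.366, Σhalf²=0.133956
  -B: nom -35.100 → Σnom=-11.800; wc +0.450/-0.390 → slack +0.816/-0.756; half-tol=0.420, Σhalf²=0.310356
  -C: nom -46.900 → Σnom=-58.700; wc +0.486/-0.486 → slack +1.302/-1.242; half-tol=0.486, Σhalf²=0.546552
Nominal = -58.700. Worst-case = [-58.700 - 1.242, -58.700 + 1.302] = [-59.942, -57.398]. RSS = √0.546552 = 0.739.

nominal=-58.700 wc=[-59.942,-57.398] rss=0.739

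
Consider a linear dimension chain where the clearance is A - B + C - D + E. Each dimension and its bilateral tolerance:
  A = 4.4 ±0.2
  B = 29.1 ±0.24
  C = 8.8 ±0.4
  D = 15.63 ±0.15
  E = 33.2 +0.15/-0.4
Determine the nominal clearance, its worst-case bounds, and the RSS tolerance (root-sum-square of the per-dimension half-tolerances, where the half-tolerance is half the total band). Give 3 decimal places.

nominal=1.670 wc=[0.280,2.810] rss=0.596

Stack each dimension's contribution:
  +A: nom +4.400 → Σnom=4.400; wc +0.200/-0.200 → slack +0.200/-0.200; half-tol=0.200, Σhalf²=0.040000
  -B: nom -29.100 → Σnom=-24.700; wc +0.240/-0.240 → slack +0.440/-0.440; half-tol=0.240, Σhalf²=0.097600
  +C: nom +8.800 → Σnom=-15.900; wc +0.400/-0.400 → slack +0.840/-0.840; half-tol=0.400, Σhalf²=0.257600
  -D: nom -15.630 → Σnom=-31.530; wc +0.150/-0.150 → slack +0.990/-0.990; half-tol=0.150, Σhalf²=0.280100
  +E: nom +33.200 → Σnom=1.670; wc +0.150/-0.400 → slack +1.140/-1.390; half-tol=0.275, Σhalf²=0.355725
Nominal = 1.670. Worst-case = [1.670 - 1.390, 1.670 + 1.140] = [0.280, 2.810]. RSS = √0.355725 = 0.596.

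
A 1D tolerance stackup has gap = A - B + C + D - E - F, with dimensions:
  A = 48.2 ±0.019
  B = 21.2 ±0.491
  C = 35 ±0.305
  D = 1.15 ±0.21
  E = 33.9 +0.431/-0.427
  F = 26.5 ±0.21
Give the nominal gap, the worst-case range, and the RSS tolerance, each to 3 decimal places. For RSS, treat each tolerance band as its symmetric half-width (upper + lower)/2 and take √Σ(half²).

Stack each dimension's contribution:
  +A: nom +48.200 → Σnom=48.200; wc +0.019/-0.019 → slack +0.019/-0.019; half-tol=0.019, Σhalf²=0.000361
  -B: nom -21.200 → Σnom=27.000; wc +0.491/-0.491 → slack +0.510/-0.510; half-tol=0.491, Σhalf²=0.241442
  +C: nom +35.000 → Σnom=62.000; wc +0.305/-0.305 → slack +0.815/-0.815; half-tol=0.305, Σhalf²=0.334467
  +D: nom +1.150 → Σnom=63.150; wc +0.210/-0.210 → slack +1.025/-1.025; half-tol=0.210, Σhalf²=0.378567
  -E: nom -33.900 → Σnom=29.250; wc +0.427/-0.431 → slack +1.452/-1.456; half-tol=0.429, Σhalf²=0.562608
  -F: nom -26.500 → Σnom=2.750; wc +0.210/-0.210 → slack +1.662/-1.666; half-tol=0.210, Σhalf²=0.606708
Nominal = 2.750. Worst-case = [2.750 - 1.666, 2.750 + 1.662] = [1.084, 4.412]. RSS = √0.606708 = 0.779.

nominal=2.750 wc=[1.084,4.412] rss=0.779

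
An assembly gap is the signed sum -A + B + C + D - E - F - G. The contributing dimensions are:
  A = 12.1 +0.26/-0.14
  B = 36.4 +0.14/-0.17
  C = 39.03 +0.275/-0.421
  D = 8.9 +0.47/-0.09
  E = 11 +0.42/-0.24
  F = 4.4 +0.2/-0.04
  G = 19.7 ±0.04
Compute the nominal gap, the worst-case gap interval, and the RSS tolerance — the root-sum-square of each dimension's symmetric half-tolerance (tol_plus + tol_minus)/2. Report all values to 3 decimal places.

Stack each dimension's contribution:
  -A: nom -12.100 → Σnom=-12.100; wc +0.140/-0.260 → slack +0.140/-0.260; half-tol=0.200, Σhalf²=0.040000
  +B: nom +36.400 → Σnom=24.300; wc +0.140/-0.170 → slack +0.280/-0.430; half-tol=0.155, Σhalf²=0.064025
  +C: nom +39.030 → Σnom=63.330; wc +0.275/-0.421 → slack +0.555/-0.851; half-tol=0.348, Σhalf²=0.185129
  +D: nom +8.900 → Σnom=72.230; wc +0.470/-0.090 → slack +1.025/-0.941; half-tol=0.280, Σhalf²=0.263529
  -E: nom -11.000 → Σnom=61.230; wc +0.240/-0.420 → slack +1.265/-1.361; half-tol=0.330, Σhalf²=0.372429
  -F: nom -4.400 → Σnom=56.830; wc +0.040/-0.200 → slack +1.305/-1.561; half-tol=0.120, Σhalf²=0.386829
  -G: nom -19.700 → Σnom=37.130; wc +0.040/-0.040 → slack +1.345/-1.601; half-tol=0.040, Σhalf²=0.388429
Nominal = 37.130. Worst-case = [37.130 - 1.601, 37.130 + 1.345] = [35.529, 38.475]. RSS = √0.388429 = 0.623.

nominal=37.130 wc=[35.529,38.475] rss=0.623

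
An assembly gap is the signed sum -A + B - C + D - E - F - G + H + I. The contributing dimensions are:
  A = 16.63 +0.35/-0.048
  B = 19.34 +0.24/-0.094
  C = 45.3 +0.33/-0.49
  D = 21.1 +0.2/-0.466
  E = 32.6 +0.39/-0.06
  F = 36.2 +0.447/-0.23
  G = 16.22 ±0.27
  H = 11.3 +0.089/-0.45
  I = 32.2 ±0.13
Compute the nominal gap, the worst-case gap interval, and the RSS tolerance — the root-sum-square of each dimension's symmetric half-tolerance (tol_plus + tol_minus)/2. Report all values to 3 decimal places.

Stack each dimension's contribution:
  -A: nom -16.630 → Σnom=-16.630; wc +0.048/-0.350 → slack +0.048/-0.350; half-tol=0.199, Σhalf²=0.039601
  +B: nom +19.340 → Σnom=2.710; wc +0.240/-0.094 → slack +0.288/-0.444; half-tol=0.167, Σhalf²=0.067490
  -C: nom -45.300 → Σnom=-42.590; wc +0.490/-0.330 → slack +0.778/-0.774; half-tol=0.410, Σhalf²=0.235590
  +D: nom +21.100 → Σnom=-21.490; wc +0.200/-0.466 → slack +0.978/-1.240; half-tol=0.333, Σhalf²=0.346479
  -E: nom -32.600 → Σnom=-54.090; wc +0.060/-0.390 → slack +1.038/-1.630; half-tol=0.225, Σhalf²=0.397104
  -F: nom -36.200 → Σnom=-90.290; wc +0.230/-0.447 → slack +1.268/-2.077; half-tol=0.339, Σhalf²=0.511686
  -G: nom -16.220 → Σnom=-106.510; wc +0.270/-0.270 → slack +1.538/-2.347; half-tol=0.270, Σhalf²=0.584586
  +H: nom +11.300 → Σnom=-95.210; wc +0.089/-0.450 → slack +1.627/-2.797; half-tol=0.270, Σhalf²=0.657216
  +I: nom +32.200 → Σnom=-63.010; wc +0.130/-0.130 → slack +1.757/-2.927; half-tol=0.130, Σhalf²=0.674117
Nominal = -63.010. Worst-case = [-63.010 - 2.927, -63.010 + 1.757] = [-65.937, -61.253]. RSS = √0.674117 = 0.821.

nominal=-63.010 wc=[-65.937,-61.253] rss=0.821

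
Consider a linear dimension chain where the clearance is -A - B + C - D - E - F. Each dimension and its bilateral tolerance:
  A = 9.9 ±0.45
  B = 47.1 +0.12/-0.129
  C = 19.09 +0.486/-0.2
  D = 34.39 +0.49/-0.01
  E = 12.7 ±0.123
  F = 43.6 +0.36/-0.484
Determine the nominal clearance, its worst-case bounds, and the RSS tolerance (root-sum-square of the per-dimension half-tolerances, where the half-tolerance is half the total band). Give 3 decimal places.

Stack each dimension's contribution:
  -A: nom -9.900 → Σnom=-9.900; wc +0.450/-0.450 → slack +0.450/-0.450; half-tol=0.450, Σhalf²=0.202500
  -B: nom -47.100 → Σnom=-57.000; wc +0.129/-0.120 → slack +0.579/-0.570; half-tol=0.124, Σhalf²=0.218000
  +C: nom +19.090 → Σnom=-37.910; wc +0.486/-0.200 → slack +1.065/-0.770; half-tol=0.343, Σhalf²=0.335649
  -D: nom -34.390 → Σnom=-72.300; wc +0.010/-0.490 → slack +1.075/-1.260; half-tol=0.250, Σhalf²=0.398149
  -E: nom -12.700 → Σnom=-85.000; wc +0.123/-0.123 → slack +1.198/-1.383; half-tol=0.123, Σhalf²=0.413278
  -F: nom -43.600 → Σnom=-128.600; wc +0.484/-0.360 → slack +1.682/-1.743; half-tol=0.422, Σhalf²=0.591362
Nominal = -128.600. Worst-case = [-128.600 - 1.743, -128.600 + 1.682] = [-130.343, -126.918]. RSS = √0.591362 = 0.769.

nominal=-128.600 wc=[-130.343,-126.918] rss=0.769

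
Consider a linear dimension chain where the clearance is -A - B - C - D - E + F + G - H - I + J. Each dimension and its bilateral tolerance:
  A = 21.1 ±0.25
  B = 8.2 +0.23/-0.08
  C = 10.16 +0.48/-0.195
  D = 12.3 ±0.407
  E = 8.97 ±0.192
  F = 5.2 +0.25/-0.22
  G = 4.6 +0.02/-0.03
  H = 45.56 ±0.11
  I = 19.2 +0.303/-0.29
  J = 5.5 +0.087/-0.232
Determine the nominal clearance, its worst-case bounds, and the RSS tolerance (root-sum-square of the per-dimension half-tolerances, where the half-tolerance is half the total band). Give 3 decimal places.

nominal=-110.190 wc=[-112.644,-108.309] rss=0.764

Stack each dimension's contribution:
  -A: nom -21.100 → Σnom=-21.100; wc +0.250/-0.250 → slack +0.250/-0.250; half-tol=0.250, Σhalf²=0.062500
  -B: nom -8.200 → Σnom=-29.300; wc +0.080/-0.230 → slack +0.330/-0.480; half-tol=0.155, Σhalf²=0.086525
  -C: nom -10.160 → Σnom=-39.460; wc +0.195/-0.480 → slack +0.525/-0.960; half-tol=0.338, Σhalf²=0.200431
  -D: nom -12.300 → Σnom=-51.760; wc +0.407/-0.407 → slack +0.932/-1.367; half-tol=0.407, Σhalf²=0.366080
  -E: nom -8.970 → Σnom=-60.730; wc +0.192/-0.192 → slack +1.124/-1.559; half-tol=0.192, Σhalf²=0.402944
  +F: nom +5.200 → Σnom=-55.530; wc +0.250/-0.220 → slack +1.374/-1.779; half-tol=0.235, Σhalf²=0.458169
  +G: nom +4.600 → Σnom=-50.930; wc +0.020/-0.030 → slack +1.394/-1.809; half-tol=0.025, Σhalf²=0.458794
  -H: nom -45.560 → Σnom=-96.490; wc +0.110/-0.110 → slack +1.504/-1.919; half-tol=0.110, Σhalf²=0.470894
  -I: nom -19.200 → Σnom=-115.690; wc +0.290/-0.303 → slack +1.794/-2.222; half-tol=0.296, Σhalf²=0.558806
  +J: nom +5.500 → Σnom=-110.190; wc +0.087/-0.232 → slack +1.881/-2.454; half-tol=0.160, Σhalf²=0.584247
Nominal = -110.190. Worst-case = [-110.190 - 2.454, -110.190 + 1.881] = [-112.644, -108.309]. RSS = √0.584247 = 0.764.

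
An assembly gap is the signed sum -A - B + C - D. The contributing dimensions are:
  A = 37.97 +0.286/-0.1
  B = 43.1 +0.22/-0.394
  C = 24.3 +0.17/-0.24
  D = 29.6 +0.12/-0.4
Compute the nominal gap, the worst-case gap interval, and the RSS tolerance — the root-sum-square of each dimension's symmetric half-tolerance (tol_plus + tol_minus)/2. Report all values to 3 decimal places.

Stack each dimension's contribution:
  -A: nom -37.970 → Σnom=-37.970; wc +0.100/-0.286 → slack +0.100/-0.286; half-tol=0.193, Σhalf²=0.037249
  -B: nom -43.100 → Σnom=-81.070; wc +0.394/-0.220 → slack +0.494/-0.506; half-tol=0.307, Σhalf²=0.131498
  +C: nom +24.300 → Σnom=-56.770; wc +0.170/-0.240 → slack +0.664/-0.746; half-tol=0.205, Σhalf²=0.173523
  -D: nom -29.600 → Σnom=-86.370; wc +0.400/-0.120 → slack +1.064/-0.866; half-tol=0.260, Σhalf²=0.241123
Nominal = -86.370. Worst-case = [-86.370 - 0.866, -86.370 + 1.064] = [-87.236, -85.306]. RSS = √0.241123 = 0.491.

nominal=-86.370 wc=[-87.236,-85.306] rss=0.491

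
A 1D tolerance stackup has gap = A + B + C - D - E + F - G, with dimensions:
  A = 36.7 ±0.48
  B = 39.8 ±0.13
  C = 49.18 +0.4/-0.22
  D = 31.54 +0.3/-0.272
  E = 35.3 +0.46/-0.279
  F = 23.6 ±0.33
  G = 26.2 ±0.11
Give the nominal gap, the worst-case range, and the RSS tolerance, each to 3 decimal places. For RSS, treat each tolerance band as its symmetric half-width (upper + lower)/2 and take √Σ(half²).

Stack each dimension's contribution:
  +A: nom +36.700 → Σnom=36.700; wc +0.480/-0.480 → slack +0.480/-0.480; half-tol=0.480, Σhalf²=0.230400
  +B: nom +39.800 → Σnom=76.500; wc +0.130/-0.130 → slack +0.610/-0.610; half-tol=0.130, Σhalf²=0.247300
  +C: nom +49.180 → Σnom=125.680; wc +0.400/-0.220 → slack +1.010/-0.830; half-tol=0.310, Σhalf²=0.343400
  -D: nom -31.540 → Σnom=94.140; wc +0.272/-0.300 → slack +1.282/-1.130; half-tol=0.286, Σhalf²=0.425196
  -E: nom -35.300 → Σnom=58.840; wc +0.279/-0.460 → slack +1.561/-1.590; half-tol=0.370, Σhalf²=0.561726
  +F: nom +23.600 → Σnom=82.440; wc +0.330/-0.330 → slack +1.891/-1.920; half-tol=0.330, Σhalf²=0.670626
  -G: nom -26.200 → Σnom=56.240; wc +0.110/-0.110 → slack +2.001/-2.030; half-tol=0.110, Σhalf²=0.682726
Nominal = 56.240. Worst-case = [56.240 - 2.030, 56.240 + 2.001] = [54.210, 58.241]. RSS = √0.682726 = 0.826.

nominal=56.240 wc=[54.210,58.241] rss=0.826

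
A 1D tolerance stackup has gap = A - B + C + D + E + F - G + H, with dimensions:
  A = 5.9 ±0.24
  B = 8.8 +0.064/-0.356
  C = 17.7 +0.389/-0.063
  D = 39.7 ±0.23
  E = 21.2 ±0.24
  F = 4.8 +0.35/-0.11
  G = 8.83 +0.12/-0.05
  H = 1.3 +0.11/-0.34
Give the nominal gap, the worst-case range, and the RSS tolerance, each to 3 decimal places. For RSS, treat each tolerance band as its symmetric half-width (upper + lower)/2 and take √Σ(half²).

Stack each dimension's contribution:
  +A: nom +5.900 → Σnom=5.900; wc +0.240/-0.240 → slack +0.240/-0.240; half-tol=0.240, Σhalf²=0.057600
  -B: nom -8.800 → Σnom=-2.900; wc +0.356/-0.064 → slack +0.596/-0.304; half-tol=0.210, Σhalf²=0.101700
  +C: nom +17.700 → Σnom=14.800; wc +0.389/-0.063 → slack +0.985/-0.367; half-tol=0.226, Σhalf²=0.152776
  +D: nom +39.700 → Σnom=54.500; wc +0.230/-0.230 → slack +1.215/-0.597; half-tol=0.230, Σhalf²=0.205676
  +E: nom +21.200 → Σnom=75.700; wc +0.240/-0.240 → slack +1.455/-0.837; half-tol=0.240, Σhalf²=0.263276
  +F: nom +4.800 → Σnom=80.500; wc +0.350/-0.110 → slack +1.805/-0.947; half-tol=0.230, Σhalf²=0.316176
  -G: nom -8.830 → Σnom=71.670; wc +0.050/-0.120 → slack +1.855/-1.067; half-tol=0.085, Σhalf²=0.323401
  +H: nom +1.300 → Σnom=72.970; wc +0.110/-0.340 → slack +1.965/-1.407; half-tol=0.225, Σhalf²=0.374026
Nominal = 72.970. Worst-case = [72.970 - 1.407, 72.970 + 1.965] = [71.563, 74.935]. RSS = √0.374026 = 0.612.

nominal=72.970 wc=[71.563,74.935] rss=0.612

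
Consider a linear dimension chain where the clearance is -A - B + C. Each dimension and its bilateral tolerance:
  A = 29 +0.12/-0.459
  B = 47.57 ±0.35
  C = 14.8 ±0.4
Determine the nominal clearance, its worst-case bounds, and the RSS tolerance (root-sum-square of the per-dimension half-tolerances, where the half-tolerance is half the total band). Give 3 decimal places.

nominal=-61.770 wc=[-62.640,-60.561] rss=0.605

Stack each dimension's contribution:
  -A: nom -29.000 → Σnom=-29.000; wc +0.459/-0.120 → slack +0.459/-0.120; half-tol=0.289, Σhalf²=0.083810
  -B: nom -47.570 → Σnom=-76.570; wc +0.350/-0.350 → slack +0.809/-0.470; half-tol=0.350, Σhalf²=0.206310
  +C: nom +14.800 → Σnom=-61.770; wc +0.400/-0.400 → slack +1.209/-0.870; half-tol=0.400, Σhalf²=0.366310
Nominal = -61.770. Worst-case = [-61.770 - 0.870, -61.770 + 1.209] = [-62.640, -60.561]. RSS = √0.366310 = 0.605.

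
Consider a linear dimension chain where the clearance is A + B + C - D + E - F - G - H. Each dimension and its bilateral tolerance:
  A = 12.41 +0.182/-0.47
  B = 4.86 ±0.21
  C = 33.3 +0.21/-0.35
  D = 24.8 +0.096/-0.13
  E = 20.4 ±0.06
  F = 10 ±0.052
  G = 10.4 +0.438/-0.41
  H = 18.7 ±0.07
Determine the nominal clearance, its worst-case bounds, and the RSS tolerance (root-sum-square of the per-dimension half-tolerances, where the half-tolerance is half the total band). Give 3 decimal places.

Stack each dimension's contribution:
  +A: nom +12.410 → Σnom=12.410; wc +0.182/-0.470 → slack +0.182/-0.470; half-tol=0.326, Σhalf²=0.106276
  +B: nom +4.860 → Σnom=17.270; wc +0.210/-0.210 → slack +0.392/-0.680; half-tol=0.210, Σhalf²=0.150376
  +C: nom +33.300 → Σnom=50.570; wc +0.210/-0.350 → slack +0.602/-1.030; half-tol=0.280, Σhalf²=0.228776
  -D: nom -24.800 → Σnom=25.770; wc +0.130/-0.096 → slack +0.732/-1.126; half-tol=0.113, Σhalf²=0.241545
  +E: nom +20.400 → Σnom=46.170; wc +0.060/-0.060 → slack +0.792/-1.186; half-tol=0.060, Σhalf²=0.245145
  -F: nom -10.000 → Σnom=36.170; wc +0.052/-0.052 → slack +0.844/-1.238; half-tol=0.052, Σhalf²=0.247849
  -G: nom -10.400 → Σnom=25.770; wc +0.410/-0.438 → slack +1.254/-1.676; half-tol=0.424, Σhalf²=0.427625
  -H: nom -18.700 → Σnom=7.070; wc +0.070/-0.070 → slack +1.324/-1.746; half-tol=0.070, Σhalf²=0.432525
Nominal = 7.070. Worst-case = [7.070 - 1.746, 7.070 + 1.324] = [5.324, 8.394]. RSS = √0.432525 = 0.658.

nominal=7.070 wc=[5.324,8.394] rss=0.658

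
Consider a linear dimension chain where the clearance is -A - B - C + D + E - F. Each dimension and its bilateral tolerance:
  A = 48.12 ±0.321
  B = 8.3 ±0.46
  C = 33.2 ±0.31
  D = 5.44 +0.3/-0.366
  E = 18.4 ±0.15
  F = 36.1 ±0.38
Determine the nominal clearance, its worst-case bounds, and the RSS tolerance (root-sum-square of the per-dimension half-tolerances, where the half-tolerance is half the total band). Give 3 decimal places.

Stack each dimension's contribution:
  -A: nom -48.120 → Σnom=-48.120; wc +0.321/-0.321 → slack +0.321/-0.321; half-tol=0.321, Σhalf²=0.103041
  -B: nom -8.300 → Σnom=-56.420; wc +0.460/-0.460 → slack +0.781/-0.781; half-tol=0.460, Σhalf²=0.314641
  -C: nom -33.200 → Σnom=-89.620; wc +0.310/-0.310 → slack +1.091/-1.091; half-tol=0.310, Σhalf²=0.410741
  +D: nom +5.440 → Σnom=-84.180; wc +0.300/-0.366 → slack +1.391/-1.457; half-tol=0.333, Σhalf²=0.521630
  +E: nom +18.400 → Σnom=-65.780; wc +0.150/-0.150 → slack +1.541/-1.607; half-tol=0.150, Σhalf²=0.544130
  -F: nom -36.100 → Σnom=-101.880; wc +0.380/-0.380 → slack +1.921/-1.987; half-tol=0.380, Σhalf²=0.688530
Nominal = -101.880. Worst-case = [-101.880 - 1.987, -101.880 + 1.921] = [-103.867, -99.959]. RSS = √0.688530 = 0.830.

nominal=-101.880 wc=[-103.867,-99.959] rss=0.830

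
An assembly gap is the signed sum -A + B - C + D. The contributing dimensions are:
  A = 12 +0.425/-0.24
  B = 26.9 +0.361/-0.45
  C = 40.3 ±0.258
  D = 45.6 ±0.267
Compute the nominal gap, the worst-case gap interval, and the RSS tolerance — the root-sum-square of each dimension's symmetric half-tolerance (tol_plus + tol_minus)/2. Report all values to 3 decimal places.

nominal=20.200 wc=[18.800,21.326] rss=0.643

Stack each dimension's contribution:
  -A: nom -12.000 → Σnom=-12.000; wc +0.240/-0.425 → slack +0.240/-0.425; half-tol=0.333, Σhalf²=0.110556
  +B: nom +26.900 → Σnom=14.900; wc +0.361/-0.450 → slack +0.601/-0.875; half-tol=0.405, Σhalf²=0.274986
  -C: nom -40.300 → Σnom=-25.400; wc +0.258/-0.258 → slack +0.859/-1.133; half-tol=0.258, Σhalf²=0.341550
  +D: nom +45.600 → Σnom=20.200; wc +0.267/-0.267 → slack +1.126/-1.400; half-tol=0.267, Σhalf²=0.412839
Nominal = 20.200. Worst-case = [20.200 - 1.400, 20.200 + 1.126] = [18.800, 21.326]. RSS = √0.412839 = 0.643.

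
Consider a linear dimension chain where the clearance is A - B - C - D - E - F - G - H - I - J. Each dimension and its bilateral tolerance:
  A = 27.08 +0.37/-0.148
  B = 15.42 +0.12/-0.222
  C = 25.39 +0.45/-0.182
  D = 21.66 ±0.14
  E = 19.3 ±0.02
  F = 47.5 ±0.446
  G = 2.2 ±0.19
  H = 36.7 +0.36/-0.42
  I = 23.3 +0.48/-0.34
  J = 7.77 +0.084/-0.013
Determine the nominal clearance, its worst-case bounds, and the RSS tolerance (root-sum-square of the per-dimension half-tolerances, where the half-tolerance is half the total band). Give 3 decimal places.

Stack each dimension's contribution:
  +A: nom +27.080 → Σnom=27.080; wc +0.370/-0.148 → slack +0.370/-0.148; half-tol=0.259, Σhalf²=0.067081
  -B: nom -15.420 → Σnom=11.660; wc +0.222/-0.120 → slack +0.592/-0.268; half-tol=0.171, Σhalf²=0.096322
  -C: nom -25.390 → Σnom=-13.730; wc +0.182/-0.450 → slack +0.774/-0.718; half-tol=0.316, Σhalf²=0.196178
  -D: nom -21.660 → Σnom=-35.390; wc +0.140/-0.140 → slack +0.914/-0.858; half-tol=0.140, Σhalf²=0.215778
  -E: nom -19.300 → Σnom=-54.690; wc +0.020/-0.020 → slack +0.934/-0.878; half-tol=0.020, Σhalf²=0.216178
  -F: nom -47.500 → Σnom=-102.190; wc +0.446/-0.446 → slack +1.380/-1.324; half-tol=0.446, Σhalf²=0.415094
  -G: nom -2.200 → Σnom=-104.390; wc +0.190/-0.190 → slack +1.570/-1.514; half-tol=0.190, Σhalf²=0.451194
  -H: nom -36.700 → Σnom=-141.090; wc +0.420/-0.360 → slack +1.990/-1.874; half-tol=0.390, Σhalf²=0.603294
  -I: nom -23.300 → Σnom=-164.390; wc +0.340/-0.480 → slack +2.330/-2.354; half-tol=0.410, Σhalf²=0.771394
  -J: nom -7.770 → Σnom=-172.160; wc +0.013/-0.084 → slack +2.343/-2.438; half-tol=0.049, Σhalf²=0.773746
Nominal = -172.160. Worst-case = [-172.160 - 2.438, -172.160 + 2.343] = [-174.598, -169.817]. RSS = √0.773746 = 0.880.

nominal=-172.160 wc=[-174.598,-169.817] rss=0.880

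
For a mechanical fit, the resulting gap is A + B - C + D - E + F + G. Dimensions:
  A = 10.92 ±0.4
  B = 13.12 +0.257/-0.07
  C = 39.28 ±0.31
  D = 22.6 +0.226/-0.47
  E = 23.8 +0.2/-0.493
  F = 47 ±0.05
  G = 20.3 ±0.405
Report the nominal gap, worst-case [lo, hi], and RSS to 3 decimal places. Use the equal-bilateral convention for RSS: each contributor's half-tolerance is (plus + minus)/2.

nominal=50.860 wc=[48.955,53.001] rss=0.831

Stack each dimension's contribution:
  +A: nom +10.920 → Σnom=10.920; wc +0.400/-0.400 → slack +0.400/-0.400; half-tol=0.400, Σhalf²=0.160000
  +B: nom +13.120 → Σnom=24.040; wc +0.257/-0.070 → slack +0.657/-0.470; half-tol=0.164, Σhalf²=0.186732
  -C: nom -39.280 → Σnom=-15.240; wc +0.310/-0.310 → slack +0.967/-0.780; half-tol=0.310, Σhalf²=0.282832
  +D: nom +22.600 → Σnom=7.360; wc +0.226/-0.470 → slack +1.193/-1.250; half-tol=0.348, Σhalf²=0.403936
  -E: nom -23.800 → Σnom=-16.440; wc +0.493/-0.200 → slack +1.686/-1.450; half-tol=0.347, Σhalf²=0.523999
  +F: nom +47.000 → Σnom=30.560; wc +0.050/-0.050 → slack +1.736/-1.500; half-tol=0.050, Σhalf²=0.526498
  +G: nom +20.300 → Σnom=50.860; wc +0.405/-0.405 → slack +2.141/-1.905; half-tol=0.405, Σhalf²=0.690524
Nominal = 50.860. Worst-case = [50.860 - 1.905, 50.860 + 2.141] = [48.955, 53.001]. RSS = √0.690524 = 0.831.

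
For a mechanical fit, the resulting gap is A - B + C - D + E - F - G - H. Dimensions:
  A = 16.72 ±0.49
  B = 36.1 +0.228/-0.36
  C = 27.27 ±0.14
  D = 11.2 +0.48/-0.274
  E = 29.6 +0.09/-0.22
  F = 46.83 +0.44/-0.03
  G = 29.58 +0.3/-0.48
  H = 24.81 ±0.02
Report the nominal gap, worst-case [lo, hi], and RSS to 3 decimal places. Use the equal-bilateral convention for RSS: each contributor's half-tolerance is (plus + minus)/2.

nominal=-74.930 wc=[-77.248,-73.046] rss=0.849

Stack each dimension's contribution:
  +A: nom +16.720 → Σnom=16.720; wc +0.490/-0.490 → slack +0.490/-0.490; half-tol=0.490, Σhalf²=0.240100
  -B: nom -36.100 → Σnom=-19.380; wc +0.360/-0.228 → slack +0.850/-0.718; half-tol=0.294, Σhalf²=0.326536
  +C: nom +27.270 → Σnom=7.890; wc +0.140/-0.140 → slack +0.990/-0.858; half-tol=0.140, Σhalf²=0.346136
  -D: nom -11.200 → Σnom=-3.310; wc +0.274/-0.480 → slack +1.264/-1.338; half-tol=0.377, Σhalf²=0.488265
  +E: nom +29.600 → Σnom=26.290; wc +0.090/-0.220 → slack +1.354/-1.558; half-tol=0.155, Σhalf²=0.512290
  -F: nom -46.830 → Σnom=-20.540; wc +0.030/-0.440 → slack +1.384/-1.998; half-tol=0.235, Σhalf²=0.567515
  -G: nom -29.580 → Σnom=-50.120; wc +0.480/-0.300 → slack +1.864/-2.298; half-tol=0.390, Σhalf²=0.719615
  -H: nom -24.810 → Σnom=-74.930; wc +0.020/-0.020 → slack +1.884/-2.318; half-tol=0.020, Σhalf²=0.720015
Nominal = -74.930. Worst-case = [-74.930 - 2.318, -74.930 + 1.884] = [-77.248, -73.046]. RSS = √0.720015 = 0.849.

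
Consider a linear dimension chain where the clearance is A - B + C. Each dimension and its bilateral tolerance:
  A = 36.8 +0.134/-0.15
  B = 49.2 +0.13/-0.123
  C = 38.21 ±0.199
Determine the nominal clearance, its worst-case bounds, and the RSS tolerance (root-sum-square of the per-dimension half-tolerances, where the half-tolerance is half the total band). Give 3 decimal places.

nominal=25.810 wc=[25.331,26.266] rss=0.275

Stack each dimension's contribution:
  +A: nom +36.800 → Σnom=36.800; wc +0.134/-0.150 → slack +0.134/-0.150; half-tol=0.142, Σhalf²=0.020164
  -B: nom -49.200 → Σnom=-12.400; wc +0.123/-0.130 → slack +0.257/-0.280; half-tol=0.127, Σhalf²=0.036166
  +C: nom +38.210 → Σnom=25.810; wc +0.199/-0.199 → slack +0.456/-0.479; half-tol=0.199, Σhalf²=0.075767
Nominal = 25.810. Worst-case = [25.810 - 0.479, 25.810 + 0.456] = [25.331, 26.266]. RSS = √0.075767 = 0.275.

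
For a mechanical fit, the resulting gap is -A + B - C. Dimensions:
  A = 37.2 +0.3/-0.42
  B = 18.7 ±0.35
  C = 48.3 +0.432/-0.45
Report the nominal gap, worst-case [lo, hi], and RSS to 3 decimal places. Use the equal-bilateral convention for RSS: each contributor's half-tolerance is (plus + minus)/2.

Stack each dimension's contribution:
  -A: nom -37.200 → Σnom=-37.200; wc +0.420/-0.300 → slack +0.420/-0.300; half-tol=0.360, Σhalf²=0.129600
  +B: nom +18.700 → Σnom=-18.500; wc +0.350/-0.350 → slack +0.770/-0.650; half-tol=0.350, Σhalf²=0.252100
  -C: nom -48.300 → Σnom=-66.800; wc +0.450/-0.432 → slack +1.220/-1.082; half-tol=0.441, Σhalf²=0.446581
Nominal = -66.800. Worst-case = [-66.800 - 1.082, -66.800 + 1.220] = [-67.882, -65.580]. RSS = √0.446581 = 0.668.

nominal=-66.800 wc=[-67.882,-65.580] rss=0.668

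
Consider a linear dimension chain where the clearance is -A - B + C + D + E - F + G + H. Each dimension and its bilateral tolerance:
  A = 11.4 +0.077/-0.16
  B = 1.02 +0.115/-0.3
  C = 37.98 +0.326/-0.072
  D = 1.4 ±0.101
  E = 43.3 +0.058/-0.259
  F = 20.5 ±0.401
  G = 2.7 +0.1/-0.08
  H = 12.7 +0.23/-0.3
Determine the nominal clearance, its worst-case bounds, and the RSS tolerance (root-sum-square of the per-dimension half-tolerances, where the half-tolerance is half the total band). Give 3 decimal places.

Stack each dimension's contribution:
  -A: nom -11.400 → Σnom=-11.400; wc +0.160/-0.077 → slack +0.160/-0.077; half-tol=0.118, Σhalf²=0.014042
  -B: nom -1.020 → Σnom=-12.420; wc +0.300/-0.115 → slack +0.460/-0.192; half-tol=0.207, Σhalf²=0.057098
  +C: nom +37.980 → Σnom=25.560; wc +0.326/-0.072 → slack +0.786/-0.264; half-tol=0.199, Σhalf²=0.096699
  +D: nom +1.400 → Σnom=26.960; wc +0.101/-0.101 → slack +0.887/-0.365; half-tol=0.101, Σhalf²=0.106900
  +E: nom +43.300 → Σnom=70.260; wc +0.058/-0.259 → slack +0.945/-0.624; half-tol=0.159, Σhalf²=0.132023
  -F: nom -20.500 → Σnom=49.760; wc +0.401/-0.401 → slack +1.346/-1.025; half-tol=0.401, Σhalf²=0.292824
  +G: nom +2.700 → Σnom=52.460; wc +0.100/-0.080 → slack +1.446/-1.105; half-tol=0.090, Σhalf²=0.300924
  +H: nom +12.700 → Σnom=65.160; wc +0.230/-0.300 → slack +1.676/-1.405; half-tol=0.265, Σhalf²=0.371149
Nominal = 65.160. Worst-case = [65.160 - 1.405, 65.160 + 1.676] = [63.755, 66.836]. RSS = √0.371149 = 0.609.

nominal=65.160 wc=[63.755,66.836] rss=0.609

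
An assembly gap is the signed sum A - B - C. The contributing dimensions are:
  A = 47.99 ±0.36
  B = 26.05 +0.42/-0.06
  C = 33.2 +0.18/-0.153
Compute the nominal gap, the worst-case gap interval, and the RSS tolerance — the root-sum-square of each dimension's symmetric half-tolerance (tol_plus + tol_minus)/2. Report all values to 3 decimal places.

nominal=-11.260 wc=[-12.220,-10.687] rss=0.464

Stack each dimension's contribution:
  +A: nom +47.990 → Σnom=47.990; wc +0.360/-0.360 → slack +0.360/-0.360; half-tol=0.360, Σhalf²=0.129600
  -B: nom -26.050 → Σnom=21.940; wc +0.060/-0.420 → slack +0.420/-0.780; half-tol=0.240, Σhalf²=0.187200
  -C: nom -33.200 → Σnom=-11.260; wc +0.153/-0.180 → slack +0.573/-0.960; half-tol=0.166, Σhalf²=0.214922
Nominal = -11.260. Worst-case = [-11.260 - 0.960, -11.260 + 0.573] = [-12.220, -10.687]. RSS = √0.214922 = 0.464.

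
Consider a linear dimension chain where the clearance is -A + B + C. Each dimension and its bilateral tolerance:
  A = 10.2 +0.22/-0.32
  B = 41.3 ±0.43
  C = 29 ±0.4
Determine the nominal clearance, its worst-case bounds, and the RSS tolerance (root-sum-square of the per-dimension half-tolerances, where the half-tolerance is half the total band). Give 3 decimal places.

Stack each dimension's contribution:
  -A: nom -10.200 → Σnom=-10.200; wc +0.320/-0.220 → slack +0.320/-0.220; half-tol=0.270, Σhalf²=0.072900
  +B: nom +41.300 → Σnom=31.100; wc +0.430/-0.430 → slack +0.750/-0.650; half-tol=0.430, Σhalf²=0.257800
  +C: nom +29.000 → Σnom=60.100; wc +0.400/-0.400 → slack +1.150/-1.050; half-tol=0.400, Σhalf²=0.417800
Nominal = 60.100. Worst-case = [60.100 - 1.050, 60.100 + 1.150] = [59.050, 61.250]. RSS = √0.417800 = 0.646.

nominal=60.100 wc=[59.050,61.250] rss=0.646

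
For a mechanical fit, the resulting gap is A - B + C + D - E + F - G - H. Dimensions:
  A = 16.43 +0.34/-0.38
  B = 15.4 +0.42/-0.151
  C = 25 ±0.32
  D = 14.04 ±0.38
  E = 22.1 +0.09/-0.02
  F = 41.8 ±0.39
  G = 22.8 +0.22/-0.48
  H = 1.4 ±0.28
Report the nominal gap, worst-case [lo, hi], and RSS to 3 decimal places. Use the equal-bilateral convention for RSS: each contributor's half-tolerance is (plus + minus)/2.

nominal=35.570 wc=[33.090,37.931] rss=0.902

Stack each dimension's contribution:
  +A: nom +16.430 → Σnom=16.430; wc +0.340/-0.380 → slack +0.340/-0.380; half-tol=0.360, Σhalf²=0.129600
  -B: nom -15.400 → Σnom=1.030; wc +0.151/-0.420 → slack +0.491/-0.800; half-tol=0.285, Σhalf²=0.211110
  +C: nom +25.000 → Σnom=26.030; wc +0.320/-0.320 → slack +0.811/-1.120; half-tol=0.320, Σhalf²=0.313510
  +D: nom +14.040 → Σnom=40.070; wc +0.380/-0.380 → slack +1.191/-1.500; half-tol=0.380, Σhalf²=0.457910
  -E: nom -22.100 → Σnom=17.970; wc +0.020/-0.090 → slack +1.211/-1.590; half-tol=0.055, Σhalf²=0.460935
  +F: nom +41.800 → Σnom=59.770; wc +0.390/-0.390 → slack +1.601/-1.980; half-tol=0.390, Σhalf²=0.613035
  -G: nom -22.800 → Σnom=36.970; wc +0.480/-0.220 → slack +2.081/-2.200; half-tol=0.350, Σhalf²=0.735535
  -H: nom -1.400 → Σnom=35.570; wc +0.280/-0.280 → slack +2.361/-2.480; half-tol=0.280, Σhalf²=0.813935
Nominal = 35.570. Worst-case = [35.570 - 2.480, 35.570 + 2.361] = [33.090, 37.931]. RSS = √0.813935 = 0.902.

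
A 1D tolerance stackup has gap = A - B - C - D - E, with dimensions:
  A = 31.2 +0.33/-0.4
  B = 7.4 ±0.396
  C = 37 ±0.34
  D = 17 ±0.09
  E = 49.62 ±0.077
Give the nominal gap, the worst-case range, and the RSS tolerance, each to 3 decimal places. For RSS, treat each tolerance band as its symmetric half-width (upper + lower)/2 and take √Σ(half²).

nominal=-79.820 wc=[-81.123,-78.587] rss=0.648

Stack each dimension's contribution:
  +A: nom +31.200 → Σnom=31.200; wc +0.330/-0.400 → slack +0.330/-0.400; half-tol=0.365, Σhalf²=0.133225
  -B: nom -7.400 → Σnom=23.800; wc +0.396/-0.396 → slack +0.726/-0.796; half-tol=0.396, Σhalf²=0.290041
  -C: nom -37.000 → Σnom=-13.200; wc +0.340/-0.340 → slack +1.066/-1.136; half-tol=0.340, Σhalf²=0.405641
  -D: nom -17.000 → Σnom=-30.200; wc +0.090/-0.090 → slack +1.156/-1.226; half-tol=0.090, Σhalf²=0.413741
  -E: nom -49.620 → Σnom=-79.820; wc +0.077/-0.077 → slack +1.233/-1.303; half-tol=0.077, Σhalf²=0.419670
Nominal = -79.820. Worst-case = [-79.820 - 1.303, -79.820 + 1.233] = [-81.123, -78.587]. RSS = √0.419670 = 0.648.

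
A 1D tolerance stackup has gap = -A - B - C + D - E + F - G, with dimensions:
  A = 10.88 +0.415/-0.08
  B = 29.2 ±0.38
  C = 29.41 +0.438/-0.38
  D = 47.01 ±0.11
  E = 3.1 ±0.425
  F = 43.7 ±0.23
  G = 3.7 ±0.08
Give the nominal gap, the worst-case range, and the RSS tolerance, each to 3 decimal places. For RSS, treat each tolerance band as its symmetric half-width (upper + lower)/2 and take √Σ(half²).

nominal=14.420 wc=[12.342,16.105] rss=0.791

Stack each dimension's contribution:
  -A: nom -10.880 → Σnom=-10.880; wc +0.080/-0.415 → slack +0.080/-0.415; half-tol=0.247, Σhalf²=0.061256
  -B: nom -29.200 → Σnom=-40.080; wc +0.380/-0.380 → slack +0.460/-0.795; half-tol=0.380, Σhalf²=0.205656
  -C: nom -29.410 → Σnom=-69.490; wc +0.380/-0.438 → slack +0.840/-1.233; half-tol=0.409, Σhalf²=0.372937
  +D: nom +47.010 → Σnom=-22.480; wc +0.110/-0.110 → slack +0.950/-1.343; half-tol=0.110, Σhalf²=0.385037
  -E: nom -3.100 → Σnom=-25.580; wc +0.425/-0.425 → slack +1.375/-1.768; half-tol=0.425, Σhalf²=0.565662
  +F: nom +43.700 → Σnom=18.120; wc +0.230/-0.230 → slack +1.605/-1.998; half-tol=0.230, Σhalf²=0.618562
  -G: nom -3.700 → Σnom=14.420; wc +0.080/-0.080 → slack +1.685/-2.078; half-tol=0.080, Σhalf²=0.624962
Nominal = 14.420. Worst-case = [14.420 - 2.078, 14.420 + 1.685] = [12.342, 16.105]. RSS = √0.624962 = 0.791.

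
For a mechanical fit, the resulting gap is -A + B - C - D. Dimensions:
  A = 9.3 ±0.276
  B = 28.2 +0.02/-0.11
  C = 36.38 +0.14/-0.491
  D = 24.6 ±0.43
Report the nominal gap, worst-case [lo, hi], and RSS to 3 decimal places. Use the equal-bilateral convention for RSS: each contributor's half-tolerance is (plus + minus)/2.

Stack each dimension's contribution:
  -A: nom -9.300 → Σnom=-9.300; wc +0.276/-0.276 → slack +0.276/-0.276; half-tol=0.276, Σhalf²=0.076176
  +B: nom +28.200 → Σnom=18.900; wc +0.020/-0.110 → slack +0.296/-0.386; half-tol=0.065, Σhalf²=0.080401
  -C: nom -36.380 → Σnom=-17.480; wc +0.491/-0.140 → slack +0.787/-0.526; half-tol=0.316, Σhalf²=0.179941
  -D: nom -24.600 → Σnom=-42.080; wc +0.430/-0.430 → slack +1.217/-0.956; half-tol=0.430, Σhalf²=0.364841
Nominal = -42.080. Worst-case = [-42.080 - 0.956, -42.080 + 1.217] = [-43.036, -40.863]. RSS = √0.364841 = 0.604.

nominal=-42.080 wc=[-43.036,-40.863] rss=0.604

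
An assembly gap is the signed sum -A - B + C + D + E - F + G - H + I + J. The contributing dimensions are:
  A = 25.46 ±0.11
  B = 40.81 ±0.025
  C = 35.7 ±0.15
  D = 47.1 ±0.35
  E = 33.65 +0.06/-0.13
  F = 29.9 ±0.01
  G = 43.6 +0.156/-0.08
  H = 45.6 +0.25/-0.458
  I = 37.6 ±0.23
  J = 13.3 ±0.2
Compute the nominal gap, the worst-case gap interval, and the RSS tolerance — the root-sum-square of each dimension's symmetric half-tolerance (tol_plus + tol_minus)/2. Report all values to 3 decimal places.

Stack each dimension's contribution:
  -A: nom -25.460 → Σnom=-25.460; wc +0.110/-0.110 → slack +0.110/-0.110; half-tol=0.110, Σhalf²=0.012100
  -B: nom -40.810 → Σnom=-66.270; wc +0.025/-0.025 → slack +0.135/-0.135; half-tol=0.025, Σhalf²=0.012725
  +C: nom +35.700 → Σnom=-30.570; wc +0.150/-0.150 → slack +0.285/-0.285; half-tol=0.150, Σhalf²=0.035225
  +D: nom +47.100 → Σnom=16.530; wc +0.350/-0.350 → slack +0.635/-0.635; half-tol=0.350, Σhalf²=0.157725
  +E: nom +33.650 → Σnom=50.180; wc +0.060/-0.130 → slack +0.695/-0.765; half-tol=0.095, Σhalf²=0.166750
  -F: nom -29.900 → Σnom=20.280; wc +0.010/-0.010 → slack +0.705/-0.775; half-tol=0.010, Σhalf²=0.166850
  +G: nom +43.600 → Σnom=63.880; wc +0.156/-0.080 → slack +0.861/-0.855; half-tol=0.118, Σhalf²=0.180774
  -H: nom -45.600 → Σnom=18.280; wc +0.458/-0.250 → slack +1.319/-1.105; half-tol=0.354, Σhalf²=0.306090
  +I: nom +37.600 → Σnom=55.880; wc +0.230/-0.230 → slack +1.549/-1.335; half-tol=0.230, Σhalf²=0.358990
  +J: nom +13.300 → Σnom=69.180; wc +0.200/-0.200 → slack +1.749/-1.535; half-tol=0.200, Σhalf²=0.398990
Nominal = 69.180. Worst-case = [69.180 - 1.535, 69.180 + 1.749] = [67.645, 70.929]. RSS = √0.398990 = 0.632.

nominal=69.180 wc=[67.645,70.929] rss=0.632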